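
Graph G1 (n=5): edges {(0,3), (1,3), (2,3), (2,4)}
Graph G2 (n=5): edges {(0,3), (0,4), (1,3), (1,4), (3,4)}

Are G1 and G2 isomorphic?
No, not isomorphic

The graphs are NOT isomorphic.

Counting triangles (3-cliques): G1 has 0, G2 has 2.
Triangle count is an isomorphism invariant, so differing triangle counts rule out isomorphism.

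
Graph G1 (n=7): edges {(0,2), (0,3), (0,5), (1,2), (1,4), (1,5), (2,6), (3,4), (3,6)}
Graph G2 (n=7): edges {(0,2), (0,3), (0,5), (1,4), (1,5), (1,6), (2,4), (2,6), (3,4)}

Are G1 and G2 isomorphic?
Yes, isomorphic

The graphs are isomorphic.
One valid mapping φ: V(G1) → V(G2): 0→4, 1→0, 2→2, 3→1, 4→5, 5→3, 6→6

Verify φ preserves adjacency — for each edge of G1, its image is an edge of G2:
  (0,2) → (φ(0),φ(2)) = (2,4) ∈ E(G2) ✓
  (0,3) → (φ(0),φ(3)) = (1,4) ∈ E(G2) ✓
  (0,5) → (φ(0),φ(5)) = (3,4) ∈ E(G2) ✓
  (1,2) → (φ(1),φ(2)) = (0,2) ∈ E(G2) ✓
  (1,4) → (φ(1),φ(4)) = (0,5) ∈ E(G2) ✓
  (1,5) → (φ(1),φ(5)) = (0,3) ∈ E(G2) ✓
  (2,6) → (φ(2),φ(6)) = (2,6) ∈ E(G2) ✓
  (3,4) → (φ(3),φ(4)) = (1,5) ∈ E(G2) ✓
  (3,6) → (φ(3),φ(6)) = (1,6) ∈ E(G2) ✓
All 9 edges of G1 map to edges of G2, and |E(G1)| = |E(G2)| = 9, so φ is a bijection on edges as well as vertices. Hence G1 ≅ G2.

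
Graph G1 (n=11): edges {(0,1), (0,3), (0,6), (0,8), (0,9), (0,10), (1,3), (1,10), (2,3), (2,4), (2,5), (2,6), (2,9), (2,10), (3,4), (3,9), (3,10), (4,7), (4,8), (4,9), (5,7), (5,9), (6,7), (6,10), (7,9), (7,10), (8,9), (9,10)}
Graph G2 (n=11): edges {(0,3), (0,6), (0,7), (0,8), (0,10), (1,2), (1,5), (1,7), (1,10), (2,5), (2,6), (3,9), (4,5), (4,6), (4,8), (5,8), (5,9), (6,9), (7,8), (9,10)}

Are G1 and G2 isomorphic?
No, not isomorphic

The graphs are NOT isomorphic.

Counting triangles (3-cliques): G1 has 22, G2 has 3.
Triangle count is an isomorphism invariant, so differing triangle counts rule out isomorphism.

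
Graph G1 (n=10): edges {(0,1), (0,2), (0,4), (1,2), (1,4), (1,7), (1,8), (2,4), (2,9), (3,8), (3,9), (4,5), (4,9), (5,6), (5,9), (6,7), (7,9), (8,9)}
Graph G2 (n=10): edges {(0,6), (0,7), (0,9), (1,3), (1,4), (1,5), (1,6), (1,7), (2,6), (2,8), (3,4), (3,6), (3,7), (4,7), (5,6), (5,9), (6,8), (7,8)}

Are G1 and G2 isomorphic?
Yes, isomorphic

The graphs are isomorphic.
One valid mapping φ: V(G1) → V(G2): 0→4, 1→7, 2→3, 3→2, 4→1, 5→5, 6→9, 7→0, 8→8, 9→6

Verify φ preserves adjacency — for each edge of G1, its image is an edge of G2:
  (0,1) → (φ(0),φ(1)) = (4,7) ∈ E(G2) ✓
  (0,2) → (φ(0),φ(2)) = (3,4) ∈ E(G2) ✓
  (0,4) → (φ(0),φ(4)) = (1,4) ∈ E(G2) ✓
  (1,2) → (φ(1),φ(2)) = (3,7) ∈ E(G2) ✓
  (1,4) → (φ(1),φ(4)) = (1,7) ∈ E(G2) ✓
  (1,7) → (φ(1),φ(7)) = (0,7) ∈ E(G2) ✓
  (1,8) → (φ(1),φ(8)) = (7,8) ∈ E(G2) ✓
  (2,4) → (φ(2),φ(4)) = (1,3) ∈ E(G2) ✓
  (2,9) → (φ(2),φ(9)) = (3,6) ∈ E(G2) ✓
  (3,8) → (φ(3),φ(8)) = (2,8) ∈ E(G2) ✓
  (3,9) → (φ(3),φ(9)) = (2,6) ∈ E(G2) ✓
  (4,5) → (φ(4),φ(5)) = (1,5) ∈ E(G2) ✓
  (4,9) → (φ(4),φ(9)) = (1,6) ∈ E(G2) ✓
  (5,6) → (φ(5),φ(6)) = (5,9) ∈ E(G2) ✓
  (5,9) → (φ(5),φ(9)) = (5,6) ∈ E(G2) ✓
  (6,7) → (φ(6),φ(7)) = (0,9) ∈ E(G2) ✓
  (7,9) → (φ(7),φ(9)) = (0,6) ∈ E(G2) ✓
  (8,9) → (φ(8),φ(9)) = (6,8) ∈ E(G2) ✓
All 18 edges of G1 map to edges of G2, and |E(G1)| = |E(G2)| = 18, so φ is a bijection on edges as well as vertices. Hence G1 ≅ G2.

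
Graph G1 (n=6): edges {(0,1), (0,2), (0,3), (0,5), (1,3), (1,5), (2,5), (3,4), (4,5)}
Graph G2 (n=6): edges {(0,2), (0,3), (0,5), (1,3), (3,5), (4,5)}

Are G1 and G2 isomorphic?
No, not isomorphic

The graphs are NOT isomorphic.

Counting triangles (3-cliques): G1 has 3, G2 has 1.
Triangle count is an isomorphism invariant, so differing triangle counts rule out isomorphism.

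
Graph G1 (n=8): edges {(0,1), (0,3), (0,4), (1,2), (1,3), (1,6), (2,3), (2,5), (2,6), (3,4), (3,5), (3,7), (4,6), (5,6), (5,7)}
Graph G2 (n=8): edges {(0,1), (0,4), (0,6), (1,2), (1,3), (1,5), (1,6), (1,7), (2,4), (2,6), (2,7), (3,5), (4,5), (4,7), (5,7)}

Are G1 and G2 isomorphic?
Yes, isomorphic

The graphs are isomorphic.
One valid mapping φ: V(G1) → V(G2): 0→6, 1→2, 2→7, 3→1, 4→0, 5→5, 6→4, 7→3

Verify φ preserves adjacency — for each edge of G1, its image is an edge of G2:
  (0,1) → (φ(0),φ(1)) = (2,6) ∈ E(G2) ✓
  (0,3) → (φ(0),φ(3)) = (1,6) ∈ E(G2) ✓
  (0,4) → (φ(0),φ(4)) = (0,6) ∈ E(G2) ✓
  (1,2) → (φ(1),φ(2)) = (2,7) ∈ E(G2) ✓
  (1,3) → (φ(1),φ(3)) = (1,2) ∈ E(G2) ✓
  (1,6) → (φ(1),φ(6)) = (2,4) ∈ E(G2) ✓
  (2,3) → (φ(2),φ(3)) = (1,7) ∈ E(G2) ✓
  (2,5) → (φ(2),φ(5)) = (5,7) ∈ E(G2) ✓
  (2,6) → (φ(2),φ(6)) = (4,7) ∈ E(G2) ✓
  (3,4) → (φ(3),φ(4)) = (0,1) ∈ E(G2) ✓
  (3,5) → (φ(3),φ(5)) = (1,5) ∈ E(G2) ✓
  (3,7) → (φ(3),φ(7)) = (1,3) ∈ E(G2) ✓
  (4,6) → (φ(4),φ(6)) = (0,4) ∈ E(G2) ✓
  (5,6) → (φ(5),φ(6)) = (4,5) ∈ E(G2) ✓
  (5,7) → (φ(5),φ(7)) = (3,5) ∈ E(G2) ✓
All 15 edges of G1 map to edges of G2, and |E(G1)| = |E(G2)| = 15, so φ is a bijection on edges as well as vertices. Hence G1 ≅ G2.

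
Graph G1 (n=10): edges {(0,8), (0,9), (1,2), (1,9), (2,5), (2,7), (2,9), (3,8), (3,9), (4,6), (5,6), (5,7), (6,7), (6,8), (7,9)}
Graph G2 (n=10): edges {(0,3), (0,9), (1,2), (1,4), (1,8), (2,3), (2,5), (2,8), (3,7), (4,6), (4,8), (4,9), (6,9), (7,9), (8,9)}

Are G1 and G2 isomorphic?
Yes, isomorphic

The graphs are isomorphic.
One valid mapping φ: V(G1) → V(G2): 0→0, 1→6, 2→4, 3→7, 4→5, 5→1, 6→2, 7→8, 8→3, 9→9

Verify φ preserves adjacency — for each edge of G1, its image is an edge of G2:
  (0,8) → (φ(0),φ(8)) = (0,3) ∈ E(G2) ✓
  (0,9) → (φ(0),φ(9)) = (0,9) ∈ E(G2) ✓
  (1,2) → (φ(1),φ(2)) = (4,6) ∈ E(G2) ✓
  (1,9) → (φ(1),φ(9)) = (6,9) ∈ E(G2) ✓
  (2,5) → (φ(2),φ(5)) = (1,4) ∈ E(G2) ✓
  (2,7) → (φ(2),φ(7)) = (4,8) ∈ E(G2) ✓
  (2,9) → (φ(2),φ(9)) = (4,9) ∈ E(G2) ✓
  (3,8) → (φ(3),φ(8)) = (3,7) ∈ E(G2) ✓
  (3,9) → (φ(3),φ(9)) = (7,9) ∈ E(G2) ✓
  (4,6) → (φ(4),φ(6)) = (2,5) ∈ E(G2) ✓
  (5,6) → (φ(5),φ(6)) = (1,2) ∈ E(G2) ✓
  (5,7) → (φ(5),φ(7)) = (1,8) ∈ E(G2) ✓
  (6,7) → (φ(6),φ(7)) = (2,8) ∈ E(G2) ✓
  (6,8) → (φ(6),φ(8)) = (2,3) ∈ E(G2) ✓
  (7,9) → (φ(7),φ(9)) = (8,9) ∈ E(G2) ✓
All 15 edges of G1 map to edges of G2, and |E(G1)| = |E(G2)| = 15, so φ is a bijection on edges as well as vertices. Hence G1 ≅ G2.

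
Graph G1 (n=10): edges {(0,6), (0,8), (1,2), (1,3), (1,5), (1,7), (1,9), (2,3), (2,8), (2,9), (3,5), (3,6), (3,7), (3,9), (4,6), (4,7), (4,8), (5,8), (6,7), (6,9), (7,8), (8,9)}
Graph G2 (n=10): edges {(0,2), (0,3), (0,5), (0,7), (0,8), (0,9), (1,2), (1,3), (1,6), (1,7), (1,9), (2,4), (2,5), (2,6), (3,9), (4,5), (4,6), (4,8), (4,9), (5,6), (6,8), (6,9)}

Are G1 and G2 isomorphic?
Yes, isomorphic

The graphs are isomorphic.
One valid mapping φ: V(G1) → V(G2): 0→7, 1→4, 2→5, 3→6, 4→3, 5→8, 6→1, 7→9, 8→0, 9→2

Verify φ preserves adjacency — for each edge of G1, its image is an edge of G2:
  (0,6) → (φ(0),φ(6)) = (1,7) ∈ E(G2) ✓
  (0,8) → (φ(0),φ(8)) = (0,7) ∈ E(G2) ✓
  (1,2) → (φ(1),φ(2)) = (4,5) ∈ E(G2) ✓
  (1,3) → (φ(1),φ(3)) = (4,6) ∈ E(G2) ✓
  (1,5) → (φ(1),φ(5)) = (4,8) ∈ E(G2) ✓
  (1,7) → (φ(1),φ(7)) = (4,9) ∈ E(G2) ✓
  (1,9) → (φ(1),φ(9)) = (2,4) ∈ E(G2) ✓
  (2,3) → (φ(2),φ(3)) = (5,6) ∈ E(G2) ✓
  (2,8) → (φ(2),φ(8)) = (0,5) ∈ E(G2) ✓
  (2,9) → (φ(2),φ(9)) = (2,5) ∈ E(G2) ✓
  (3,5) → (φ(3),φ(5)) = (6,8) ∈ E(G2) ✓
  (3,6) → (φ(3),φ(6)) = (1,6) ∈ E(G2) ✓
  (3,7) → (φ(3),φ(7)) = (6,9) ∈ E(G2) ✓
  (3,9) → (φ(3),φ(9)) = (2,6) ∈ E(G2) ✓
  (4,6) → (φ(4),φ(6)) = (1,3) ∈ E(G2) ✓
  (4,7) → (φ(4),φ(7)) = (3,9) ∈ E(G2) ✓
  (4,8) → (φ(4),φ(8)) = (0,3) ∈ E(G2) ✓
  (5,8) → (φ(5),φ(8)) = (0,8) ∈ E(G2) ✓
  (6,7) → (φ(6),φ(7)) = (1,9) ∈ E(G2) ✓
  (6,9) → (φ(6),φ(9)) = (1,2) ∈ E(G2) ✓
  (7,8) → (φ(7),φ(8)) = (0,9) ∈ E(G2) ✓
  (8,9) → (φ(8),φ(9)) = (0,2) ∈ E(G2) ✓
All 22 edges of G1 map to edges of G2, and |E(G1)| = |E(G2)| = 22, so φ is a bijection on edges as well as vertices. Hence G1 ≅ G2.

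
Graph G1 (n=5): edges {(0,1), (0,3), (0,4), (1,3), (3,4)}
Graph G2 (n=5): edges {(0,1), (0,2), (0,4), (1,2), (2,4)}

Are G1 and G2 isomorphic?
Yes, isomorphic

The graphs are isomorphic.
One valid mapping φ: V(G1) → V(G2): 0→0, 1→4, 2→3, 3→2, 4→1

Verify φ preserves adjacency — for each edge of G1, its image is an edge of G2:
  (0,1) → (φ(0),φ(1)) = (0,4) ∈ E(G2) ✓
  (0,3) → (φ(0),φ(3)) = (0,2) ∈ E(G2) ✓
  (0,4) → (φ(0),φ(4)) = (0,1) ∈ E(G2) ✓
  (1,3) → (φ(1),φ(3)) = (2,4) ∈ E(G2) ✓
  (3,4) → (φ(3),φ(4)) = (1,2) ∈ E(G2) ✓
All 5 edges of G1 map to edges of G2, and |E(G1)| = |E(G2)| = 5, so φ is a bijection on edges as well as vertices. Hence G1 ≅ G2.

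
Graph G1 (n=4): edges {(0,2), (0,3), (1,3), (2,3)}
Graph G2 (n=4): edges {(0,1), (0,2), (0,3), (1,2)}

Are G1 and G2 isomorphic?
Yes, isomorphic

The graphs are isomorphic.
One valid mapping φ: V(G1) → V(G2): 0→2, 1→3, 2→1, 3→0

Verify φ preserves adjacency — for each edge of G1, its image is an edge of G2:
  (0,2) → (φ(0),φ(2)) = (1,2) ∈ E(G2) ✓
  (0,3) → (φ(0),φ(3)) = (0,2) ∈ E(G2) ✓
  (1,3) → (φ(1),φ(3)) = (0,3) ∈ E(G2) ✓
  (2,3) → (φ(2),φ(3)) = (0,1) ∈ E(G2) ✓
All 4 edges of G1 map to edges of G2, and |E(G1)| = |E(G2)| = 4, so φ is a bijection on edges as well as vertices. Hence G1 ≅ G2.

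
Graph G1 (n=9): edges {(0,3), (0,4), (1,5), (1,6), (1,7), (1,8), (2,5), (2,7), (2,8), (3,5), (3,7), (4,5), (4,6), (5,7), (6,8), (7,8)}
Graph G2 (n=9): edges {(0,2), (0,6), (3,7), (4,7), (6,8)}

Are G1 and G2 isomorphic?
No, not isomorphic

The graphs are NOT isomorphic.

Connected components of G1: 1 component(s) with vertex sets [[0, 1, 2, 3, 4, 5, 6, 7, 8]], sizes [9].
Connected components of G2: 4 component(s) with vertex sets [[1], [5], [3, 4, 7], [0, 2, 6, 8]], sizes [1, 1, 3, 4].
The number of connected components (and the multiset of component sizes) is an isomorphism invariant — an isomorphism maps each component of G1 bijectively onto a component of G2. Since G1 has 1 component(s) and G2 has 4, they cannot be isomorphic.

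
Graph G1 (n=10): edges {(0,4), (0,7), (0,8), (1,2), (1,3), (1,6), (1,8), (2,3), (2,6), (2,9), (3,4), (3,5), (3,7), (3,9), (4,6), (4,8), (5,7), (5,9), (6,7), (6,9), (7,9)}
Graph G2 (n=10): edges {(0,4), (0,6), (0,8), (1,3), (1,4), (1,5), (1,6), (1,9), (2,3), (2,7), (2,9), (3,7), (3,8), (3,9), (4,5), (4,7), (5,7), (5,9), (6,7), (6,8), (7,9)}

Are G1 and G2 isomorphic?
Yes, isomorphic

The graphs are isomorphic.
One valid mapping φ: V(G1) → V(G2): 0→8, 1→4, 2→5, 3→7, 4→6, 5→2, 6→1, 7→3, 8→0, 9→9

Verify φ preserves adjacency — for each edge of G1, its image is an edge of G2:
  (0,4) → (φ(0),φ(4)) = (6,8) ∈ E(G2) ✓
  (0,7) → (φ(0),φ(7)) = (3,8) ∈ E(G2) ✓
  (0,8) → (φ(0),φ(8)) = (0,8) ∈ E(G2) ✓
  (1,2) → (φ(1),φ(2)) = (4,5) ∈ E(G2) ✓
  (1,3) → (φ(1),φ(3)) = (4,7) ∈ E(G2) ✓
  (1,6) → (φ(1),φ(6)) = (1,4) ∈ E(G2) ✓
  (1,8) → (φ(1),φ(8)) = (0,4) ∈ E(G2) ✓
  (2,3) → (φ(2),φ(3)) = (5,7) ∈ E(G2) ✓
  (2,6) → (φ(2),φ(6)) = (1,5) ∈ E(G2) ✓
  (2,9) → (φ(2),φ(9)) = (5,9) ∈ E(G2) ✓
  (3,4) → (φ(3),φ(4)) = (6,7) ∈ E(G2) ✓
  (3,5) → (φ(3),φ(5)) = (2,7) ∈ E(G2) ✓
  (3,7) → (φ(3),φ(7)) = (3,7) ∈ E(G2) ✓
  (3,9) → (φ(3),φ(9)) = (7,9) ∈ E(G2) ✓
  (4,6) → (φ(4),φ(6)) = (1,6) ∈ E(G2) ✓
  (4,8) → (φ(4),φ(8)) = (0,6) ∈ E(G2) ✓
  (5,7) → (φ(5),φ(7)) = (2,3) ∈ E(G2) ✓
  (5,9) → (φ(5),φ(9)) = (2,9) ∈ E(G2) ✓
  (6,7) → (φ(6),φ(7)) = (1,3) ∈ E(G2) ✓
  (6,9) → (φ(6),φ(9)) = (1,9) ∈ E(G2) ✓
  (7,9) → (φ(7),φ(9)) = (3,9) ∈ E(G2) ✓
All 21 edges of G1 map to edges of G2, and |E(G1)| = |E(G2)| = 21, so φ is a bijection on edges as well as vertices. Hence G1 ≅ G2.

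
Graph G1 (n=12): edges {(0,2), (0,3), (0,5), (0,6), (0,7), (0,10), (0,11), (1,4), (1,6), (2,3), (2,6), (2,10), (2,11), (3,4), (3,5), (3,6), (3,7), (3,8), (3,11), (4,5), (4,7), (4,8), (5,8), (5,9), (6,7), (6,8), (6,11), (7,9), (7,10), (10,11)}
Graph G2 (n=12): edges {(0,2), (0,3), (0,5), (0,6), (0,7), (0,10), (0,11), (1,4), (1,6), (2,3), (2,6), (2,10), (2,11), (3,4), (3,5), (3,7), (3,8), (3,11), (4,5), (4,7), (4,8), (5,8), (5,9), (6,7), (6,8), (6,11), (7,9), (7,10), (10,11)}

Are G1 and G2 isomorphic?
No, not isomorphic

The graphs are NOT isomorphic.

Counting edges: G1 has 30 edge(s); G2 has 29 edge(s).
Edge count is an isomorphism invariant (a bijection on vertices induces a bijection on edges), so differing edge counts rule out isomorphism.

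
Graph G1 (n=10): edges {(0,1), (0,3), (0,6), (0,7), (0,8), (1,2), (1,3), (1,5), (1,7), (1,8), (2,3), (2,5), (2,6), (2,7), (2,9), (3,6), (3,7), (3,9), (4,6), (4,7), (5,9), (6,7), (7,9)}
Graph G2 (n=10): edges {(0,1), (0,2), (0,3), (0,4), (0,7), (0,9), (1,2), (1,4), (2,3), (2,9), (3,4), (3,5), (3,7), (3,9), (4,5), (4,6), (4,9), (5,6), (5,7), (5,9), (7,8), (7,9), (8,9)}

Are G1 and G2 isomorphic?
Yes, isomorphic

The graphs are isomorphic.
One valid mapping φ: V(G1) → V(G2): 0→5, 1→4, 2→0, 3→3, 4→8, 5→1, 6→7, 7→9, 8→6, 9→2

Verify φ preserves adjacency — for each edge of G1, its image is an edge of G2:
  (0,1) → (φ(0),φ(1)) = (4,5) ∈ E(G2) ✓
  (0,3) → (φ(0),φ(3)) = (3,5) ∈ E(G2) ✓
  (0,6) → (φ(0),φ(6)) = (5,7) ∈ E(G2) ✓
  (0,7) → (φ(0),φ(7)) = (5,9) ∈ E(G2) ✓
  (0,8) → (φ(0),φ(8)) = (5,6) ∈ E(G2) ✓
  (1,2) → (φ(1),φ(2)) = (0,4) ∈ E(G2) ✓
  (1,3) → (φ(1),φ(3)) = (3,4) ∈ E(G2) ✓
  (1,5) → (φ(1),φ(5)) = (1,4) ∈ E(G2) ✓
  (1,7) → (φ(1),φ(7)) = (4,9) ∈ E(G2) ✓
  (1,8) → (φ(1),φ(8)) = (4,6) ∈ E(G2) ✓
  (2,3) → (φ(2),φ(3)) = (0,3) ∈ E(G2) ✓
  (2,5) → (φ(2),φ(5)) = (0,1) ∈ E(G2) ✓
  (2,6) → (φ(2),φ(6)) = (0,7) ∈ E(G2) ✓
  (2,7) → (φ(2),φ(7)) = (0,9) ∈ E(G2) ✓
  (2,9) → (φ(2),φ(9)) = (0,2) ∈ E(G2) ✓
  (3,6) → (φ(3),φ(6)) = (3,7) ∈ E(G2) ✓
  (3,7) → (φ(3),φ(7)) = (3,9) ∈ E(G2) ✓
  (3,9) → (φ(3),φ(9)) = (2,3) ∈ E(G2) ✓
  (4,6) → (φ(4),φ(6)) = (7,8) ∈ E(G2) ✓
  (4,7) → (φ(4),φ(7)) = (8,9) ∈ E(G2) ✓
  (5,9) → (φ(5),φ(9)) = (1,2) ∈ E(G2) ✓
  (6,7) → (φ(6),φ(7)) = (7,9) ∈ E(G2) ✓
  (7,9) → (φ(7),φ(9)) = (2,9) ∈ E(G2) ✓
All 23 edges of G1 map to edges of G2, and |E(G1)| = |E(G2)| = 23, so φ is a bijection on edges as well as vertices. Hence G1 ≅ G2.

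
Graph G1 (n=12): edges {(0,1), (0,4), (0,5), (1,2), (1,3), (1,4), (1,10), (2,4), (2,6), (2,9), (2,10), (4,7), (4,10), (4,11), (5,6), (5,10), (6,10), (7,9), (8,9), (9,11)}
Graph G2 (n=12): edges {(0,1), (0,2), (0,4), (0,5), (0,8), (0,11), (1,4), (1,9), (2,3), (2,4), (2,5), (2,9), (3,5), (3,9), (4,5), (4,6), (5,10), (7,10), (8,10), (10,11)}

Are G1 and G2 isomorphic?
Yes, isomorphic

The graphs are isomorphic.
One valid mapping φ: V(G1) → V(G2): 0→1, 1→4, 2→5, 3→6, 4→0, 5→9, 6→3, 7→11, 8→7, 9→10, 10→2, 11→8

Verify φ preserves adjacency — for each edge of G1, its image is an edge of G2:
  (0,1) → (φ(0),φ(1)) = (1,4) ∈ E(G2) ✓
  (0,4) → (φ(0),φ(4)) = (0,1) ∈ E(G2) ✓
  (0,5) → (φ(0),φ(5)) = (1,9) ∈ E(G2) ✓
  (1,2) → (φ(1),φ(2)) = (4,5) ∈ E(G2) ✓
  (1,3) → (φ(1),φ(3)) = (4,6) ∈ E(G2) ✓
  (1,4) → (φ(1),φ(4)) = (0,4) ∈ E(G2) ✓
  (1,10) → (φ(1),φ(10)) = (2,4) ∈ E(G2) ✓
  (2,4) → (φ(2),φ(4)) = (0,5) ∈ E(G2) ✓
  (2,6) → (φ(2),φ(6)) = (3,5) ∈ E(G2) ✓
  (2,9) → (φ(2),φ(9)) = (5,10) ∈ E(G2) ✓
  (2,10) → (φ(2),φ(10)) = (2,5) ∈ E(G2) ✓
  (4,7) → (φ(4),φ(7)) = (0,11) ∈ E(G2) ✓
  (4,10) → (φ(4),φ(10)) = (0,2) ∈ E(G2) ✓
  (4,11) → (φ(4),φ(11)) = (0,8) ∈ E(G2) ✓
  (5,6) → (φ(5),φ(6)) = (3,9) ∈ E(G2) ✓
  (5,10) → (φ(5),φ(10)) = (2,9) ∈ E(G2) ✓
  (6,10) → (φ(6),φ(10)) = (2,3) ∈ E(G2) ✓
  (7,9) → (φ(7),φ(9)) = (10,11) ∈ E(G2) ✓
  (8,9) → (φ(8),φ(9)) = (7,10) ∈ E(G2) ✓
  (9,11) → (φ(9),φ(11)) = (8,10) ∈ E(G2) ✓
All 20 edges of G1 map to edges of G2, and |E(G1)| = |E(G2)| = 20, so φ is a bijection on edges as well as vertices. Hence G1 ≅ G2.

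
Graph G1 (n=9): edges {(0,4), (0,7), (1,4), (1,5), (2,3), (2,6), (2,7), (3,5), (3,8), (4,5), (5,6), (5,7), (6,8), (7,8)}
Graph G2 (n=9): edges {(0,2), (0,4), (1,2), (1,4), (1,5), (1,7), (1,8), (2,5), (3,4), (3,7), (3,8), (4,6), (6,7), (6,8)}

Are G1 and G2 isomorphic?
Yes, isomorphic

The graphs are isomorphic.
One valid mapping φ: V(G1) → V(G2): 0→0, 1→5, 2→3, 3→7, 4→2, 5→1, 6→8, 7→4, 8→6

Verify φ preserves adjacency — for each edge of G1, its image is an edge of G2:
  (0,4) → (φ(0),φ(4)) = (0,2) ∈ E(G2) ✓
  (0,7) → (φ(0),φ(7)) = (0,4) ∈ E(G2) ✓
  (1,4) → (φ(1),φ(4)) = (2,5) ∈ E(G2) ✓
  (1,5) → (φ(1),φ(5)) = (1,5) ∈ E(G2) ✓
  (2,3) → (φ(2),φ(3)) = (3,7) ∈ E(G2) ✓
  (2,6) → (φ(2),φ(6)) = (3,8) ∈ E(G2) ✓
  (2,7) → (φ(2),φ(7)) = (3,4) ∈ E(G2) ✓
  (3,5) → (φ(3),φ(5)) = (1,7) ∈ E(G2) ✓
  (3,8) → (φ(3),φ(8)) = (6,7) ∈ E(G2) ✓
  (4,5) → (φ(4),φ(5)) = (1,2) ∈ E(G2) ✓
  (5,6) → (φ(5),φ(6)) = (1,8) ∈ E(G2) ✓
  (5,7) → (φ(5),φ(7)) = (1,4) ∈ E(G2) ✓
  (6,8) → (φ(6),φ(8)) = (6,8) ∈ E(G2) ✓
  (7,8) → (φ(7),φ(8)) = (4,6) ∈ E(G2) ✓
All 14 edges of G1 map to edges of G2, and |E(G1)| = |E(G2)| = 14, so φ is a bijection on edges as well as vertices. Hence G1 ≅ G2.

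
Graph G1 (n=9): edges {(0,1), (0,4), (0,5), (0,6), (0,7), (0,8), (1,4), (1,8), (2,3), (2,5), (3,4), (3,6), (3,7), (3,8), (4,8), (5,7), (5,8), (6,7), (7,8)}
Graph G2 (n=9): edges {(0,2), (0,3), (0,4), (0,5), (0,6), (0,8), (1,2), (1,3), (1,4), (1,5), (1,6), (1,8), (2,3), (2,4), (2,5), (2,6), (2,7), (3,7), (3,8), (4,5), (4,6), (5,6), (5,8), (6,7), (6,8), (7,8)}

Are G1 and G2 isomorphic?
No, not isomorphic

The graphs are NOT isomorphic.

Counting triangles (3-cliques): G1 has 12, G2 has 29.
Triangle count is an isomorphism invariant, so differing triangle counts rule out isomorphism.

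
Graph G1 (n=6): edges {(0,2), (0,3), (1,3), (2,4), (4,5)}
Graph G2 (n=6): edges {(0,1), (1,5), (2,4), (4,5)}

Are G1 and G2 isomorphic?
No, not isomorphic

The graphs are NOT isomorphic.

Connected components of G1: 1 component(s) with vertex sets [[0, 1, 2, 3, 4, 5]], sizes [6].
Connected components of G2: 2 component(s) with vertex sets [[3], [0, 1, 2, 4, 5]], sizes [1, 5].
The number of connected components (and the multiset of component sizes) is an isomorphism invariant — an isomorphism maps each component of G1 bijectively onto a component of G2. Since G1 has 1 component(s) and G2 has 2, they cannot be isomorphic.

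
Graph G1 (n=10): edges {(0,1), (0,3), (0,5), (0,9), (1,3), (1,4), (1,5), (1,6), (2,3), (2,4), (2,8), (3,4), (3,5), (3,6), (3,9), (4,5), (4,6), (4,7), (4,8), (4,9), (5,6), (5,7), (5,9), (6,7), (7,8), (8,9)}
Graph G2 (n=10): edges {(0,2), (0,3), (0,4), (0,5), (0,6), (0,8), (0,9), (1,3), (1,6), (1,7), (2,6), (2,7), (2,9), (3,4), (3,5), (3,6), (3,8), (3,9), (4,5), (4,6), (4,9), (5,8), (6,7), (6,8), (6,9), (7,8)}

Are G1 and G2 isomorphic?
Yes, isomorphic

The graphs are isomorphic.
One valid mapping φ: V(G1) → V(G2): 0→5, 1→4, 2→1, 3→3, 4→6, 5→0, 6→9, 7→2, 8→7, 9→8

Verify φ preserves adjacency — for each edge of G1, its image is an edge of G2:
  (0,1) → (φ(0),φ(1)) = (4,5) ∈ E(G2) ✓
  (0,3) → (φ(0),φ(3)) = (3,5) ∈ E(G2) ✓
  (0,5) → (φ(0),φ(5)) = (0,5) ∈ E(G2) ✓
  (0,9) → (φ(0),φ(9)) = (5,8) ∈ E(G2) ✓
  (1,3) → (φ(1),φ(3)) = (3,4) ∈ E(G2) ✓
  (1,4) → (φ(1),φ(4)) = (4,6) ∈ E(G2) ✓
  (1,5) → (φ(1),φ(5)) = (0,4) ∈ E(G2) ✓
  (1,6) → (φ(1),φ(6)) = (4,9) ∈ E(G2) ✓
  (2,3) → (φ(2),φ(3)) = (1,3) ∈ E(G2) ✓
  (2,4) → (φ(2),φ(4)) = (1,6) ∈ E(G2) ✓
  (2,8) → (φ(2),φ(8)) = (1,7) ∈ E(G2) ✓
  (3,4) → (φ(3),φ(4)) = (3,6) ∈ E(G2) ✓
  (3,5) → (φ(3),φ(5)) = (0,3) ∈ E(G2) ✓
  (3,6) → (φ(3),φ(6)) = (3,9) ∈ E(G2) ✓
  (3,9) → (φ(3),φ(9)) = (3,8) ∈ E(G2) ✓
  (4,5) → (φ(4),φ(5)) = (0,6) ∈ E(G2) ✓
  (4,6) → (φ(4),φ(6)) = (6,9) ∈ E(G2) ✓
  (4,7) → (φ(4),φ(7)) = (2,6) ∈ E(G2) ✓
  (4,8) → (φ(4),φ(8)) = (6,7) ∈ E(G2) ✓
  (4,9) → (φ(4),φ(9)) = (6,8) ∈ E(G2) ✓
  (5,6) → (φ(5),φ(6)) = (0,9) ∈ E(G2) ✓
  (5,7) → (φ(5),φ(7)) = (0,2) ∈ E(G2) ✓
  (5,9) → (φ(5),φ(9)) = (0,8) ∈ E(G2) ✓
  (6,7) → (φ(6),φ(7)) = (2,9) ∈ E(G2) ✓
  (7,8) → (φ(7),φ(8)) = (2,7) ∈ E(G2) ✓
  (8,9) → (φ(8),φ(9)) = (7,8) ∈ E(G2) ✓
All 26 edges of G1 map to edges of G2, and |E(G1)| = |E(G2)| = 26, so φ is a bijection on edges as well as vertices. Hence G1 ≅ G2.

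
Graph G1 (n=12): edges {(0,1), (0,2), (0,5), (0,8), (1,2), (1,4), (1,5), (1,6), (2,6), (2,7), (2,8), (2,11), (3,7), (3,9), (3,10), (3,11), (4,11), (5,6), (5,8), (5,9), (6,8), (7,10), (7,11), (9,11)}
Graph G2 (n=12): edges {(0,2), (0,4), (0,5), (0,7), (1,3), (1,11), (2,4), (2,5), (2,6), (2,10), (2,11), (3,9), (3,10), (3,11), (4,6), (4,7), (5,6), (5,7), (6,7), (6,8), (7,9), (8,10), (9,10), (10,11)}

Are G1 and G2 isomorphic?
Yes, isomorphic

The graphs are isomorphic.
One valid mapping φ: V(G1) → V(G2): 0→5, 1→6, 2→2, 3→3, 4→8, 5→7, 6→4, 7→11, 8→0, 9→9, 10→1, 11→10

Verify φ preserves adjacency — for each edge of G1, its image is an edge of G2:
  (0,1) → (φ(0),φ(1)) = (5,6) ∈ E(G2) ✓
  (0,2) → (φ(0),φ(2)) = (2,5) ∈ E(G2) ✓
  (0,5) → (φ(0),φ(5)) = (5,7) ∈ E(G2) ✓
  (0,8) → (φ(0),φ(8)) = (0,5) ∈ E(G2) ✓
  (1,2) → (φ(1),φ(2)) = (2,6) ∈ E(G2) ✓
  (1,4) → (φ(1),φ(4)) = (6,8) ∈ E(G2) ✓
  (1,5) → (φ(1),φ(5)) = (6,7) ∈ E(G2) ✓
  (1,6) → (φ(1),φ(6)) = (4,6) ∈ E(G2) ✓
  (2,6) → (φ(2),φ(6)) = (2,4) ∈ E(G2) ✓
  (2,7) → (φ(2),φ(7)) = (2,11) ∈ E(G2) ✓
  (2,8) → (φ(2),φ(8)) = (0,2) ∈ E(G2) ✓
  (2,11) → (φ(2),φ(11)) = (2,10) ∈ E(G2) ✓
  (3,7) → (φ(3),φ(7)) = (3,11) ∈ E(G2) ✓
  (3,9) → (φ(3),φ(9)) = (3,9) ∈ E(G2) ✓
  (3,10) → (φ(3),φ(10)) = (1,3) ∈ E(G2) ✓
  (3,11) → (φ(3),φ(11)) = (3,10) ∈ E(G2) ✓
  (4,11) → (φ(4),φ(11)) = (8,10) ∈ E(G2) ✓
  (5,6) → (φ(5),φ(6)) = (4,7) ∈ E(G2) ✓
  (5,8) → (φ(5),φ(8)) = (0,7) ∈ E(G2) ✓
  (5,9) → (φ(5),φ(9)) = (7,9) ∈ E(G2) ✓
  (6,8) → (φ(6),φ(8)) = (0,4) ∈ E(G2) ✓
  (7,10) → (φ(7),φ(10)) = (1,11) ∈ E(G2) ✓
  (7,11) → (φ(7),φ(11)) = (10,11) ∈ E(G2) ✓
  (9,11) → (φ(9),φ(11)) = (9,10) ∈ E(G2) ✓
All 24 edges of G1 map to edges of G2, and |E(G1)| = |E(G2)| = 24, so φ is a bijection on edges as well as vertices. Hence G1 ≅ G2.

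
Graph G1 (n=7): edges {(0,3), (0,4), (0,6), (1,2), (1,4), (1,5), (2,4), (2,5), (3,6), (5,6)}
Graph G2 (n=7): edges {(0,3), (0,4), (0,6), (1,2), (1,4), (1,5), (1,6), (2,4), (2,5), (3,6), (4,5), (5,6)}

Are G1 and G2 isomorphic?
No, not isomorphic

The graphs are NOT isomorphic.

Counting edges: G1 has 10 edge(s); G2 has 12 edge(s).
Edge count is an isomorphism invariant (a bijection on vertices induces a bijection on edges), so differing edge counts rule out isomorphism.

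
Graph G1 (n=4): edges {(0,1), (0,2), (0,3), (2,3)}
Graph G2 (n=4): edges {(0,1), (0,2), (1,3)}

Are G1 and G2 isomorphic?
No, not isomorphic

The graphs are NOT isomorphic.

Degrees in G1: deg(0)=3, deg(1)=1, deg(2)=2, deg(3)=2.
Sorted degree sequence of G1: [3, 2, 2, 1].
Degrees in G2: deg(0)=2, deg(1)=2, deg(2)=1, deg(3)=1.
Sorted degree sequence of G2: [2, 2, 1, 1].
The (sorted) degree sequence is an isomorphism invariant, so since G1 and G2 have different degree sequences they cannot be isomorphic.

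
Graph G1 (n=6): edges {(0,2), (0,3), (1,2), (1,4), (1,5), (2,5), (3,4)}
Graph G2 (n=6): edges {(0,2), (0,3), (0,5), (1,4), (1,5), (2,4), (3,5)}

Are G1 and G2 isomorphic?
Yes, isomorphic

The graphs are isomorphic.
One valid mapping φ: V(G1) → V(G2): 0→2, 1→5, 2→0, 3→4, 4→1, 5→3

Verify φ preserves adjacency — for each edge of G1, its image is an edge of G2:
  (0,2) → (φ(0),φ(2)) = (0,2) ∈ E(G2) ✓
  (0,3) → (φ(0),φ(3)) = (2,4) ∈ E(G2) ✓
  (1,2) → (φ(1),φ(2)) = (0,5) ∈ E(G2) ✓
  (1,4) → (φ(1),φ(4)) = (1,5) ∈ E(G2) ✓
  (1,5) → (φ(1),φ(5)) = (3,5) ∈ E(G2) ✓
  (2,5) → (φ(2),φ(5)) = (0,3) ∈ E(G2) ✓
  (3,4) → (φ(3),φ(4)) = (1,4) ∈ E(G2) ✓
All 7 edges of G1 map to edges of G2, and |E(G1)| = |E(G2)| = 7, so φ is a bijection on edges as well as vertices. Hence G1 ≅ G2.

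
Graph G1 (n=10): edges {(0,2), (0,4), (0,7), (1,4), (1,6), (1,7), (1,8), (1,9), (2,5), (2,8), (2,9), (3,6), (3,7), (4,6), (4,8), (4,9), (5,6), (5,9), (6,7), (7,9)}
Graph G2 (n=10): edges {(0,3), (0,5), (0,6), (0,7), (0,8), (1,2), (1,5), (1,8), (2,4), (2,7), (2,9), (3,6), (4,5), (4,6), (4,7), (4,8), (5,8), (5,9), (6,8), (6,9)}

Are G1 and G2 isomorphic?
Yes, isomorphic

The graphs are isomorphic.
One valid mapping φ: V(G1) → V(G2): 0→9, 1→8, 2→2, 3→3, 4→5, 5→7, 6→0, 7→6, 8→1, 9→4

Verify φ preserves adjacency — for each edge of G1, its image is an edge of G2:
  (0,2) → (φ(0),φ(2)) = (2,9) ∈ E(G2) ✓
  (0,4) → (φ(0),φ(4)) = (5,9) ∈ E(G2) ✓
  (0,7) → (φ(0),φ(7)) = (6,9) ∈ E(G2) ✓
  (1,4) → (φ(1),φ(4)) = (5,8) ∈ E(G2) ✓
  (1,6) → (φ(1),φ(6)) = (0,8) ∈ E(G2) ✓
  (1,7) → (φ(1),φ(7)) = (6,8) ∈ E(G2) ✓
  (1,8) → (φ(1),φ(8)) = (1,8) ∈ E(G2) ✓
  (1,9) → (φ(1),φ(9)) = (4,8) ∈ E(G2) ✓
  (2,5) → (φ(2),φ(5)) = (2,7) ∈ E(G2) ✓
  (2,8) → (φ(2),φ(8)) = (1,2) ∈ E(G2) ✓
  (2,9) → (φ(2),φ(9)) = (2,4) ∈ E(G2) ✓
  (3,6) → (φ(3),φ(6)) = (0,3) ∈ E(G2) ✓
  (3,7) → (φ(3),φ(7)) = (3,6) ∈ E(G2) ✓
  (4,6) → (φ(4),φ(6)) = (0,5) ∈ E(G2) ✓
  (4,8) → (φ(4),φ(8)) = (1,5) ∈ E(G2) ✓
  (4,9) → (φ(4),φ(9)) = (4,5) ∈ E(G2) ✓
  (5,6) → (φ(5),φ(6)) = (0,7) ∈ E(G2) ✓
  (5,9) → (φ(5),φ(9)) = (4,7) ∈ E(G2) ✓
  (6,7) → (φ(6),φ(7)) = (0,6) ∈ E(G2) ✓
  (7,9) → (φ(7),φ(9)) = (4,6) ∈ E(G2) ✓
All 20 edges of G1 map to edges of G2, and |E(G1)| = |E(G2)| = 20, so φ is a bijection on edges as well as vertices. Hence G1 ≅ G2.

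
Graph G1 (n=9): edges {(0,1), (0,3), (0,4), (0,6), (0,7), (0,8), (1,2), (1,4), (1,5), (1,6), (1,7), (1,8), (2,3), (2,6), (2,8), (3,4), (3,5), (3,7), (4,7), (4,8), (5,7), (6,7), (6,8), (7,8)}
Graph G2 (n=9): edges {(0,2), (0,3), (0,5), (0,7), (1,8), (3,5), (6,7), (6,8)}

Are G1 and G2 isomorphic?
No, not isomorphic

The graphs are NOT isomorphic.

Connected components of G1: 1 component(s) with vertex sets [[0, 1, 2, 3, 4, 5, 6, 7, 8]], sizes [9].
Connected components of G2: 2 component(s) with vertex sets [[4], [0, 1, 2, 3, 5, 6, 7, 8]], sizes [1, 8].
The number of connected components (and the multiset of component sizes) is an isomorphism invariant — an isomorphism maps each component of G1 bijectively onto a component of G2. Since G1 has 1 component(s) and G2 has 2, they cannot be isomorphic.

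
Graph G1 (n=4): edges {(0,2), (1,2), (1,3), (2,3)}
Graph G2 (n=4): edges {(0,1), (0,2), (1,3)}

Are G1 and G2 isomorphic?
No, not isomorphic

The graphs are NOT isomorphic.

Counting triangles (3-cliques): G1 has 1, G2 has 0.
Triangle count is an isomorphism invariant, so differing triangle counts rule out isomorphism.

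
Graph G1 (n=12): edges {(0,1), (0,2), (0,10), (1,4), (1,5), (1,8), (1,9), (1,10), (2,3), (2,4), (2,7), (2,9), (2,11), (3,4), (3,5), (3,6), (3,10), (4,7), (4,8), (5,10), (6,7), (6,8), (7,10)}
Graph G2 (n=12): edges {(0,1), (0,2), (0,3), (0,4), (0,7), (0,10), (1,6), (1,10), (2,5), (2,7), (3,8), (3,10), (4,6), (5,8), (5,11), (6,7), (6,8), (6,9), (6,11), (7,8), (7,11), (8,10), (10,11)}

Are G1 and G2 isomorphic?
Yes, isomorphic

The graphs are isomorphic.
One valid mapping φ: V(G1) → V(G2): 0→1, 1→0, 2→6, 3→8, 4→7, 5→3, 6→5, 7→11, 8→2, 9→4, 10→10, 11→9

Verify φ preserves adjacency — for each edge of G1, its image is an edge of G2:
  (0,1) → (φ(0),φ(1)) = (0,1) ∈ E(G2) ✓
  (0,2) → (φ(0),φ(2)) = (1,6) ∈ E(G2) ✓
  (0,10) → (φ(0),φ(10)) = (1,10) ∈ E(G2) ✓
  (1,4) → (φ(1),φ(4)) = (0,7) ∈ E(G2) ✓
  (1,5) → (φ(1),φ(5)) = (0,3) ∈ E(G2) ✓
  (1,8) → (φ(1),φ(8)) = (0,2) ∈ E(G2) ✓
  (1,9) → (φ(1),φ(9)) = (0,4) ∈ E(G2) ✓
  (1,10) → (φ(1),φ(10)) = (0,10) ∈ E(G2) ✓
  (2,3) → (φ(2),φ(3)) = (6,8) ∈ E(G2) ✓
  (2,4) → (φ(2),φ(4)) = (6,7) ∈ E(G2) ✓
  (2,7) → (φ(2),φ(7)) = (6,11) ∈ E(G2) ✓
  (2,9) → (φ(2),φ(9)) = (4,6) ∈ E(G2) ✓
  (2,11) → (φ(2),φ(11)) = (6,9) ∈ E(G2) ✓
  (3,4) → (φ(3),φ(4)) = (7,8) ∈ E(G2) ✓
  (3,5) → (φ(3),φ(5)) = (3,8) ∈ E(G2) ✓
  (3,6) → (φ(3),φ(6)) = (5,8) ∈ E(G2) ✓
  (3,10) → (φ(3),φ(10)) = (8,10) ∈ E(G2) ✓
  (4,7) → (φ(4),φ(7)) = (7,11) ∈ E(G2) ✓
  (4,8) → (φ(4),φ(8)) = (2,7) ∈ E(G2) ✓
  (5,10) → (φ(5),φ(10)) = (3,10) ∈ E(G2) ✓
  (6,7) → (φ(6),φ(7)) = (5,11) ∈ E(G2) ✓
  (6,8) → (φ(6),φ(8)) = (2,5) ∈ E(G2) ✓
  (7,10) → (φ(7),φ(10)) = (10,11) ∈ E(G2) ✓
All 23 edges of G1 map to edges of G2, and |E(G1)| = |E(G2)| = 23, so φ is a bijection on edges as well as vertices. Hence G1 ≅ G2.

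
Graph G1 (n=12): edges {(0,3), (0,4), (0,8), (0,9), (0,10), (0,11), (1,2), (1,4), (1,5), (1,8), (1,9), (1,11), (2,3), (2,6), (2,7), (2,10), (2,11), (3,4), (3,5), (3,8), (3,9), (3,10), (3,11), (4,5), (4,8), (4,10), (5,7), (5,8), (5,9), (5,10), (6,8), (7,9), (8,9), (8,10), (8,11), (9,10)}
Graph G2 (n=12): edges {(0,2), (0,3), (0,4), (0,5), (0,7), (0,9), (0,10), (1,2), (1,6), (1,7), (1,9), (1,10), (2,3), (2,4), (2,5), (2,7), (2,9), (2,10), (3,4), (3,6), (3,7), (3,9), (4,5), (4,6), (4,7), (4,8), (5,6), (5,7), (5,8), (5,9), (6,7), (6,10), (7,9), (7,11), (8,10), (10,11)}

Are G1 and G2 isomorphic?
Yes, isomorphic

The graphs are isomorphic.
One valid mapping φ: V(G1) → V(G2): 0→9, 1→6, 2→10, 3→2, 4→3, 5→4, 6→11, 7→8, 8→7, 9→5, 10→0, 11→1

Verify φ preserves adjacency — for each edge of G1, its image is an edge of G2:
  (0,3) → (φ(0),φ(3)) = (2,9) ∈ E(G2) ✓
  (0,4) → (φ(0),φ(4)) = (3,9) ∈ E(G2) ✓
  (0,8) → (φ(0),φ(8)) = (7,9) ∈ E(G2) ✓
  (0,9) → (φ(0),φ(9)) = (5,9) ∈ E(G2) ✓
  (0,10) → (φ(0),φ(10)) = (0,9) ∈ E(G2) ✓
  (0,11) → (φ(0),φ(11)) = (1,9) ∈ E(G2) ✓
  (1,2) → (φ(1),φ(2)) = (6,10) ∈ E(G2) ✓
  (1,4) → (φ(1),φ(4)) = (3,6) ∈ E(G2) ✓
  (1,5) → (φ(1),φ(5)) = (4,6) ∈ E(G2) ✓
  (1,8) → (φ(1),φ(8)) = (6,7) ∈ E(G2) ✓
  (1,9) → (φ(1),φ(9)) = (5,6) ∈ E(G2) ✓
  (1,11) → (φ(1),φ(11)) = (1,6) ∈ E(G2) ✓
  (2,3) → (φ(2),φ(3)) = (2,10) ∈ E(G2) ✓
  (2,6) → (φ(2),φ(6)) = (10,11) ∈ E(G2) ✓
  (2,7) → (φ(2),φ(7)) = (8,10) ∈ E(G2) ✓
  (2,10) → (φ(2),φ(10)) = (0,10) ∈ E(G2) ✓
  (2,11) → (φ(2),φ(11)) = (1,10) ∈ E(G2) ✓
  (3,4) → (φ(3),φ(4)) = (2,3) ∈ E(G2) ✓
  (3,5) → (φ(3),φ(5)) = (2,4) ∈ E(G2) ✓
  (3,8) → (φ(3),φ(8)) = (2,7) ∈ E(G2) ✓
  (3,9) → (φ(3),φ(9)) = (2,5) ∈ E(G2) ✓
  (3,10) → (φ(3),φ(10)) = (0,2) ∈ E(G2) ✓
  (3,11) → (φ(3),φ(11)) = (1,2) ∈ E(G2) ✓
  (4,5) → (φ(4),φ(5)) = (3,4) ∈ E(G2) ✓
  (4,8) → (φ(4),φ(8)) = (3,7) ∈ E(G2) ✓
  (4,10) → (φ(4),φ(10)) = (0,3) ∈ E(G2) ✓
  (5,7) → (φ(5),φ(7)) = (4,8) ∈ E(G2) ✓
  (5,8) → (φ(5),φ(8)) = (4,7) ∈ E(G2) ✓
  (5,9) → (φ(5),φ(9)) = (4,5) ∈ E(G2) ✓
  (5,10) → (φ(5),φ(10)) = (0,4) ∈ E(G2) ✓
  (6,8) → (φ(6),φ(8)) = (7,11) ∈ E(G2) ✓
  (7,9) → (φ(7),φ(9)) = (5,8) ∈ E(G2) ✓
  (8,9) → (φ(8),φ(9)) = (5,7) ∈ E(G2) ✓
  (8,10) → (φ(8),φ(10)) = (0,7) ∈ E(G2) ✓
  (8,11) → (φ(8),φ(11)) = (1,7) ∈ E(G2) ✓
  (9,10) → (φ(9),φ(10)) = (0,5) ∈ E(G2) ✓
All 36 edges of G1 map to edges of G2, and |E(G1)| = |E(G2)| = 36, so φ is a bijection on edges as well as vertices. Hence G1 ≅ G2.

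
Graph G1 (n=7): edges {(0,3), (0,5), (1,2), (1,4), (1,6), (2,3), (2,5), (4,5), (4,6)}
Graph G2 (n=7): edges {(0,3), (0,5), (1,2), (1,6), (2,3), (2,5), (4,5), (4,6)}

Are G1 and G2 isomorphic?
No, not isomorphic

The graphs are NOT isomorphic.

Counting edges: G1 has 9 edge(s); G2 has 8 edge(s).
Edge count is an isomorphism invariant (a bijection on vertices induces a bijection on edges), so differing edge counts rule out isomorphism.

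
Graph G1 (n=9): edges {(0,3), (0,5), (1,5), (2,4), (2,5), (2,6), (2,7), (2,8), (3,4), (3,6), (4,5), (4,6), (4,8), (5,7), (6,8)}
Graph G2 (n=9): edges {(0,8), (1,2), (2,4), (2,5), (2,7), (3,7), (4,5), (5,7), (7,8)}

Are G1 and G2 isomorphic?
No, not isomorphic

The graphs are NOT isomorphic.

Connected components of G1: 1 component(s) with vertex sets [[0, 1, 2, 3, 4, 5, 6, 7, 8]], sizes [9].
Connected components of G2: 2 component(s) with vertex sets [[6], [0, 1, 2, 3, 4, 5, 7, 8]], sizes [1, 8].
The number of connected components (and the multiset of component sizes) is an isomorphism invariant — an isomorphism maps each component of G1 bijectively onto a component of G2. Since G1 has 1 component(s) and G2 has 2, they cannot be isomorphic.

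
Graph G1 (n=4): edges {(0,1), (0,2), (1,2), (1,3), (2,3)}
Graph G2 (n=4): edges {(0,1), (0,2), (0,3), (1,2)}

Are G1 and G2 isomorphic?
No, not isomorphic

The graphs are NOT isomorphic.

Counting triangles (3-cliques): G1 has 2, G2 has 1.
Triangle count is an isomorphism invariant, so differing triangle counts rule out isomorphism.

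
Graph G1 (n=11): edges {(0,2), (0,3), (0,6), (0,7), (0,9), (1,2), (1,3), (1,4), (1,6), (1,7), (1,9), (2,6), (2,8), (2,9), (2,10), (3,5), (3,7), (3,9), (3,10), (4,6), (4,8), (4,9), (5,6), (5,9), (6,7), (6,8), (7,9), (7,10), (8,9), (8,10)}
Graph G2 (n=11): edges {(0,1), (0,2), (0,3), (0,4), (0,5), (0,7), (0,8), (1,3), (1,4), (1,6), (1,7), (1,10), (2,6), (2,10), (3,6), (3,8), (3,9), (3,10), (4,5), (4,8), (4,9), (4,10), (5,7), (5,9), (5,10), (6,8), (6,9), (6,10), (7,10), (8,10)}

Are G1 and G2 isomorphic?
Yes, isomorphic

The graphs are isomorphic.
One valid mapping φ: V(G1) → V(G2): 0→8, 1→1, 2→4, 3→6, 4→7, 5→2, 6→0, 7→3, 8→5, 9→10, 10→9

Verify φ preserves adjacency — for each edge of G1, its image is an edge of G2:
  (0,2) → (φ(0),φ(2)) = (4,8) ∈ E(G2) ✓
  (0,3) → (φ(0),φ(3)) = (6,8) ∈ E(G2) ✓
  (0,6) → (φ(0),φ(6)) = (0,8) ∈ E(G2) ✓
  (0,7) → (φ(0),φ(7)) = (3,8) ∈ E(G2) ✓
  (0,9) → (φ(0),φ(9)) = (8,10) ∈ E(G2) ✓
  (1,2) → (φ(1),φ(2)) = (1,4) ∈ E(G2) ✓
  (1,3) → (φ(1),φ(3)) = (1,6) ∈ E(G2) ✓
  (1,4) → (φ(1),φ(4)) = (1,7) ∈ E(G2) ✓
  (1,6) → (φ(1),φ(6)) = (0,1) ∈ E(G2) ✓
  (1,7) → (φ(1),φ(7)) = (1,3) ∈ E(G2) ✓
  (1,9) → (φ(1),φ(9)) = (1,10) ∈ E(G2) ✓
  (2,6) → (φ(2),φ(6)) = (0,4) ∈ E(G2) ✓
  (2,8) → (φ(2),φ(8)) = (4,5) ∈ E(G2) ✓
  (2,9) → (φ(2),φ(9)) = (4,10) ∈ E(G2) ✓
  (2,10) → (φ(2),φ(10)) = (4,9) ∈ E(G2) ✓
  (3,5) → (φ(3),φ(5)) = (2,6) ∈ E(G2) ✓
  (3,7) → (φ(3),φ(7)) = (3,6) ∈ E(G2) ✓
  (3,9) → (φ(3),φ(9)) = (6,10) ∈ E(G2) ✓
  (3,10) → (φ(3),φ(10)) = (6,9) ∈ E(G2) ✓
  (4,6) → (φ(4),φ(6)) = (0,7) ∈ E(G2) ✓
  (4,8) → (φ(4),φ(8)) = (5,7) ∈ E(G2) ✓
  (4,9) → (φ(4),φ(9)) = (7,10) ∈ E(G2) ✓
  (5,6) → (φ(5),φ(6)) = (0,2) ∈ E(G2) ✓
  (5,9) → (φ(5),φ(9)) = (2,10) ∈ E(G2) ✓
  (6,7) → (φ(6),φ(7)) = (0,3) ∈ E(G2) ✓
  (6,8) → (φ(6),φ(8)) = (0,5) ∈ E(G2) ✓
  (7,9) → (φ(7),φ(9)) = (3,10) ∈ E(G2) ✓
  (7,10) → (φ(7),φ(10)) = (3,9) ∈ E(G2) ✓
  (8,9) → (φ(8),φ(9)) = (5,10) ∈ E(G2) ✓
  (8,10) → (φ(8),φ(10)) = (5,9) ∈ E(G2) ✓
All 30 edges of G1 map to edges of G2, and |E(G1)| = |E(G2)| = 30, so φ is a bijection on edges as well as vertices. Hence G1 ≅ G2.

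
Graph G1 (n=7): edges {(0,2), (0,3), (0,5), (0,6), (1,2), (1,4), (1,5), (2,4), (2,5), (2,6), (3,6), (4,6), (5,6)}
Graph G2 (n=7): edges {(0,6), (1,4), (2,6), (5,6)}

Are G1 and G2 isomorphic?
No, not isomorphic

The graphs are NOT isomorphic.

Connected components of G1: 1 component(s) with vertex sets [[0, 1, 2, 3, 4, 5, 6]], sizes [7].
Connected components of G2: 3 component(s) with vertex sets [[3], [1, 4], [0, 2, 5, 6]], sizes [1, 2, 4].
The number of connected components (and the multiset of component sizes) is an isomorphism invariant — an isomorphism maps each component of G1 bijectively onto a component of G2. Since G1 has 1 component(s) and G2 has 3, they cannot be isomorphic.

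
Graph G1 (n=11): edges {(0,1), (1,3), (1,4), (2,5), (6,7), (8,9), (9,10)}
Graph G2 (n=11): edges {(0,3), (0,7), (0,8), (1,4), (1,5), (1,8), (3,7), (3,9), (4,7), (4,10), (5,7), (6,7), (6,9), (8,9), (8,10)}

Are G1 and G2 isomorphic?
No, not isomorphic

The graphs are NOT isomorphic.

Counting triangles (3-cliques): G1 has 0, G2 has 1.
Triangle count is an isomorphism invariant, so differing triangle counts rule out isomorphism.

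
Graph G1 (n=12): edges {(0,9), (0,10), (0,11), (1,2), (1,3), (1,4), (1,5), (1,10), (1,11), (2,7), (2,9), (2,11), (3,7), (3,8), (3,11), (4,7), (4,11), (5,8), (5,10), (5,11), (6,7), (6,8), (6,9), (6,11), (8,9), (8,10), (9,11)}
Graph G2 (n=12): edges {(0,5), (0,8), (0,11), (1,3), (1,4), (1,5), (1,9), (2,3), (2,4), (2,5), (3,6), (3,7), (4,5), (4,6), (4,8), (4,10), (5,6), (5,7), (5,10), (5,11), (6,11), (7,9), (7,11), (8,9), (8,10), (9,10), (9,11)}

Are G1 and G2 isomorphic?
Yes, isomorphic

The graphs are isomorphic.
One valid mapping φ: V(G1) → V(G2): 0→0, 1→4, 2→6, 3→1, 4→2, 5→10, 6→7, 7→3, 8→9, 9→11, 10→8, 11→5

Verify φ preserves adjacency — for each edge of G1, its image is an edge of G2:
  (0,9) → (φ(0),φ(9)) = (0,11) ∈ E(G2) ✓
  (0,10) → (φ(0),φ(10)) = (0,8) ∈ E(G2) ✓
  (0,11) → (φ(0),φ(11)) = (0,5) ∈ E(G2) ✓
  (1,2) → (φ(1),φ(2)) = (4,6) ∈ E(G2) ✓
  (1,3) → (φ(1),φ(3)) = (1,4) ∈ E(G2) ✓
  (1,4) → (φ(1),φ(4)) = (2,4) ∈ E(G2) ✓
  (1,5) → (φ(1),φ(5)) = (4,10) ∈ E(G2) ✓
  (1,10) → (φ(1),φ(10)) = (4,8) ∈ E(G2) ✓
  (1,11) → (φ(1),φ(11)) = (4,5) ∈ E(G2) ✓
  (2,7) → (φ(2),φ(7)) = (3,6) ∈ E(G2) ✓
  (2,9) → (φ(2),φ(9)) = (6,11) ∈ E(G2) ✓
  (2,11) → (φ(2),φ(11)) = (5,6) ∈ E(G2) ✓
  (3,7) → (φ(3),φ(7)) = (1,3) ∈ E(G2) ✓
  (3,8) → (φ(3),φ(8)) = (1,9) ∈ E(G2) ✓
  (3,11) → (φ(3),φ(11)) = (1,5) ∈ E(G2) ✓
  (4,7) → (φ(4),φ(7)) = (2,3) ∈ E(G2) ✓
  (4,11) → (φ(4),φ(11)) = (2,5) ∈ E(G2) ✓
  (5,8) → (φ(5),φ(8)) = (9,10) ∈ E(G2) ✓
  (5,10) → (φ(5),φ(10)) = (8,10) ∈ E(G2) ✓
  (5,11) → (φ(5),φ(11)) = (5,10) ∈ E(G2) ✓
  (6,7) → (φ(6),φ(7)) = (3,7) ∈ E(G2) ✓
  (6,8) → (φ(6),φ(8)) = (7,9) ∈ E(G2) ✓
  (6,9) → (φ(6),φ(9)) = (7,11) ∈ E(G2) ✓
  (6,11) → (φ(6),φ(11)) = (5,7) ∈ E(G2) ✓
  (8,9) → (φ(8),φ(9)) = (9,11) ∈ E(G2) ✓
  (8,10) → (φ(8),φ(10)) = (8,9) ∈ E(G2) ✓
  (9,11) → (φ(9),φ(11)) = (5,11) ∈ E(G2) ✓
All 27 edges of G1 map to edges of G2, and |E(G1)| = |E(G2)| = 27, so φ is a bijection on edges as well as vertices. Hence G1 ≅ G2.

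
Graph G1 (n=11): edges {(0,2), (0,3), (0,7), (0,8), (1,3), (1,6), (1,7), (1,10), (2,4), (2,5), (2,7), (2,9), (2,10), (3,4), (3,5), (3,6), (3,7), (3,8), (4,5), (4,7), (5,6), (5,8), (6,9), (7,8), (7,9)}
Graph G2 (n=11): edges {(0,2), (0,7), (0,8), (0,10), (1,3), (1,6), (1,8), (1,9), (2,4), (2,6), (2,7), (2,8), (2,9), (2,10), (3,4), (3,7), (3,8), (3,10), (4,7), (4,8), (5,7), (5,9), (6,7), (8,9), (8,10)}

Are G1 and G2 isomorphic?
Yes, isomorphic

The graphs are isomorphic.
One valid mapping φ: V(G1) → V(G2): 0→0, 1→9, 2→7, 3→8, 4→4, 5→3, 6→1, 7→2, 8→10, 9→6, 10→5

Verify φ preserves adjacency — for each edge of G1, its image is an edge of G2:
  (0,2) → (φ(0),φ(2)) = (0,7) ∈ E(G2) ✓
  (0,3) → (φ(0),φ(3)) = (0,8) ∈ E(G2) ✓
  (0,7) → (φ(0),φ(7)) = (0,2) ∈ E(G2) ✓
  (0,8) → (φ(0),φ(8)) = (0,10) ∈ E(G2) ✓
  (1,3) → (φ(1),φ(3)) = (8,9) ∈ E(G2) ✓
  (1,6) → (φ(1),φ(6)) = (1,9) ∈ E(G2) ✓
  (1,7) → (φ(1),φ(7)) = (2,9) ∈ E(G2) ✓
  (1,10) → (φ(1),φ(10)) = (5,9) ∈ E(G2) ✓
  (2,4) → (φ(2),φ(4)) = (4,7) ∈ E(G2) ✓
  (2,5) → (φ(2),φ(5)) = (3,7) ∈ E(G2) ✓
  (2,7) → (φ(2),φ(7)) = (2,7) ∈ E(G2) ✓
  (2,9) → (φ(2),φ(9)) = (6,7) ∈ E(G2) ✓
  (2,10) → (φ(2),φ(10)) = (5,7) ∈ E(G2) ✓
  (3,4) → (φ(3),φ(4)) = (4,8) ∈ E(G2) ✓
  (3,5) → (φ(3),φ(5)) = (3,8) ∈ E(G2) ✓
  (3,6) → (φ(3),φ(6)) = (1,8) ∈ E(G2) ✓
  (3,7) → (φ(3),φ(7)) = (2,8) ∈ E(G2) ✓
  (3,8) → (φ(3),φ(8)) = (8,10) ∈ E(G2) ✓
  (4,5) → (φ(4),φ(5)) = (3,4) ∈ E(G2) ✓
  (4,7) → (φ(4),φ(7)) = (2,4) ∈ E(G2) ✓
  (5,6) → (φ(5),φ(6)) = (1,3) ∈ E(G2) ✓
  (5,8) → (φ(5),φ(8)) = (3,10) ∈ E(G2) ✓
  (6,9) → (φ(6),φ(9)) = (1,6) ∈ E(G2) ✓
  (7,8) → (φ(7),φ(8)) = (2,10) ∈ E(G2) ✓
  (7,9) → (φ(7),φ(9)) = (2,6) ∈ E(G2) ✓
All 25 edges of G1 map to edges of G2, and |E(G1)| = |E(G2)| = 25, so φ is a bijection on edges as well as vertices. Hence G1 ≅ G2.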